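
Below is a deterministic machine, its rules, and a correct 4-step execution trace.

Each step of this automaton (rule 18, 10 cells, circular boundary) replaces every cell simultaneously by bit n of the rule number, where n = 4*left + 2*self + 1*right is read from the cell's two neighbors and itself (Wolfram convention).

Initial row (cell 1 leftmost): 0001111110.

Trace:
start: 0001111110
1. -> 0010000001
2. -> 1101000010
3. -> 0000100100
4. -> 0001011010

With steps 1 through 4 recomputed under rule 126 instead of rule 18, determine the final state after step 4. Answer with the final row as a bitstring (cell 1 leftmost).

(re-executing steps 1..4 under rule 126; state before step 1: 0001111110)
1. -> 0011000011
2. -> 1111100111
3. -> 0000111100
4. -> 0001100110

0001100110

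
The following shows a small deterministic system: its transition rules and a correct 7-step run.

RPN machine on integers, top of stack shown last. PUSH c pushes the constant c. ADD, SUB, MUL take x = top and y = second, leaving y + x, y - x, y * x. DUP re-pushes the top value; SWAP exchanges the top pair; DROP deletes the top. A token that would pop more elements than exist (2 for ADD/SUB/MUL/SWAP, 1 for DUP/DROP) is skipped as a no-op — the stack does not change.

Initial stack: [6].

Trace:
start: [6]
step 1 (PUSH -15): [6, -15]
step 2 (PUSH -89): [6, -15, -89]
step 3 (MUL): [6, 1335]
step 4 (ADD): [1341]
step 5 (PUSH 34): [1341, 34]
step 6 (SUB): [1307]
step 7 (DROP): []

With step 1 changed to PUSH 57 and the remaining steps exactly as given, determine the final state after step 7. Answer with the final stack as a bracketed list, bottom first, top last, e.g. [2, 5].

[]

(re-executing from step 1 with the substitution; state before step 1: [6])
step 1 (PUSH 57): [6, 57]
step 2 (PUSH -89): [6, 57, -89]
step 3 (MUL): [6, -5073]
step 4 (ADD): [-5067]
step 5 (PUSH 34): [-5067, 34]
step 6 (SUB): [-5101]
step 7 (DROP): []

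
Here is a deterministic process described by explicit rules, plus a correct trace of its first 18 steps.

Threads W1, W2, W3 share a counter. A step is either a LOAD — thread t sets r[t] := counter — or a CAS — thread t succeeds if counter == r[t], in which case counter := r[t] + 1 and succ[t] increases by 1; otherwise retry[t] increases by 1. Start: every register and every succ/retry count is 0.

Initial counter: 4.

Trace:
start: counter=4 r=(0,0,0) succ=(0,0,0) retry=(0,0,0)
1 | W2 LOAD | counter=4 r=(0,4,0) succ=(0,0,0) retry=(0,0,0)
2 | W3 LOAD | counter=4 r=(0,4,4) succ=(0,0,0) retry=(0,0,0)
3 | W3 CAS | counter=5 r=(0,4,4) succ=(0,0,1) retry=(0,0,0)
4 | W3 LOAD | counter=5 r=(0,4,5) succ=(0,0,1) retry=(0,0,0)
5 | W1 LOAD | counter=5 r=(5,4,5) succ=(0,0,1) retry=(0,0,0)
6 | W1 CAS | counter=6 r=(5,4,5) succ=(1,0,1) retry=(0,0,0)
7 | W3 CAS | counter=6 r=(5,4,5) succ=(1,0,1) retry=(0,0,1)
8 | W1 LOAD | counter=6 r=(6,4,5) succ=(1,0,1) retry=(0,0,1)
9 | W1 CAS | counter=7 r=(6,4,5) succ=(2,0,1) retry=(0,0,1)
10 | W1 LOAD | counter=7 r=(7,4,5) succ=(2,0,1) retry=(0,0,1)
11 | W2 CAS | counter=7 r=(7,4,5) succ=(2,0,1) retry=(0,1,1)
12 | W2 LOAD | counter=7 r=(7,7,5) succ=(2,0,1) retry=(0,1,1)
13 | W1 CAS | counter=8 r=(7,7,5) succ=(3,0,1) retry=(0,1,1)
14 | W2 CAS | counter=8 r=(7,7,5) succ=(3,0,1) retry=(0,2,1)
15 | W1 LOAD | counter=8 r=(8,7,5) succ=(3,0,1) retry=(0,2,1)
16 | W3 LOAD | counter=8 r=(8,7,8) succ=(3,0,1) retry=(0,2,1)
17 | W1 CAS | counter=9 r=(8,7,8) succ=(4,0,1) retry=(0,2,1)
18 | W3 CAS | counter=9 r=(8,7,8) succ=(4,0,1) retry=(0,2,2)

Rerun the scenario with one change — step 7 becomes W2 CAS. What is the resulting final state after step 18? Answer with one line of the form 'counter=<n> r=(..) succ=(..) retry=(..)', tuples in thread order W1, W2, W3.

counter=9 r=(8,7,8) succ=(4,0,1) retry=(0,3,1)

(re-executing from step 7 with the substitution; state before step 7: counter=6 r=(5,4,5) succ=(1,0,1) retry=(0,0,0))
7 | W2 CAS | counter=6 r=(5,4,5) succ=(1,0,1) retry=(0,1,0)
8 | W1 LOAD | counter=6 r=(6,4,5) succ=(1,0,1) retry=(0,1,0)
9 | W1 CAS | counter=7 r=(6,4,5) succ=(2,0,1) retry=(0,1,0)
10 | W1 LOAD | counter=7 r=(7,4,5) succ=(2,0,1) retry=(0,1,0)
11 | W2 CAS | counter=7 r=(7,4,5) succ=(2,0,1) retry=(0,2,0)
12 | W2 LOAD | counter=7 r=(7,7,5) succ=(2,0,1) retry=(0,2,0)
13 | W1 CAS | counter=8 r=(7,7,5) succ=(3,0,1) retry=(0,2,0)
14 | W2 CAS | counter=8 r=(7,7,5) succ=(3,0,1) retry=(0,3,0)
15 | W1 LOAD | counter=8 r=(8,7,5) succ=(3,0,1) retry=(0,3,0)
16 | W3 LOAD | counter=8 r=(8,7,8) succ=(3,0,1) retry=(0,3,0)
17 | W1 CAS | counter=9 r=(8,7,8) succ=(4,0,1) retry=(0,3,0)
18 | W3 CAS | counter=9 r=(8,7,8) succ=(4,0,1) retry=(0,3,1)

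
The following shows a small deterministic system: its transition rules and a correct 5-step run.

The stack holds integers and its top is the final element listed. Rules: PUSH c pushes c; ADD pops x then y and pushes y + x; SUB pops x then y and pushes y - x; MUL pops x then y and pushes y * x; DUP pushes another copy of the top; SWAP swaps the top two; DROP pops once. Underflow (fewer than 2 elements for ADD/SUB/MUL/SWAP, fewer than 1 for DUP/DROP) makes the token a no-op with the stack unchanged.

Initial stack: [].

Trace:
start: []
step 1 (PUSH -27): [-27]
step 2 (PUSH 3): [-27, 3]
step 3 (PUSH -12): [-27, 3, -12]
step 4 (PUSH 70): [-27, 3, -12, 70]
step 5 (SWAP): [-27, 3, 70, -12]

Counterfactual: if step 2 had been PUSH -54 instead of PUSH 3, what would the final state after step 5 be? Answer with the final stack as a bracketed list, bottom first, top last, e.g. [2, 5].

(re-executing from step 2 with the substitution; state before step 2: [-27])
step 2 (PUSH -54): [-27, -54]
step 3 (PUSH -12): [-27, -54, -12]
step 4 (PUSH 70): [-27, -54, -12, 70]
step 5 (SWAP): [-27, -54, 70, -12]

[-27, -54, 70, -12]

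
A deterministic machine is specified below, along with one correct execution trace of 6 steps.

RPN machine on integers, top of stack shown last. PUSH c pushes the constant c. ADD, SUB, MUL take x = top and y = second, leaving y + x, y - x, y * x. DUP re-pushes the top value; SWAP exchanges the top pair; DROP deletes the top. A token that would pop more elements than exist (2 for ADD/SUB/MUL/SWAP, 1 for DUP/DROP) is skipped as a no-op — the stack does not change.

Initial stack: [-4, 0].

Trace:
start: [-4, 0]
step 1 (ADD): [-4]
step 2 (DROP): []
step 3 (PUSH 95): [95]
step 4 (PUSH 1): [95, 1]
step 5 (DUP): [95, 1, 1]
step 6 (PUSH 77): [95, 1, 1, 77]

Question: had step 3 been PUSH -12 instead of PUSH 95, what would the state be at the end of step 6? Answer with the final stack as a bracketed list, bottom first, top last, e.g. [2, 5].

[-12, 1, 1, 77]

(re-executing from step 3 with the substitution; state before step 3: [])
step 3 (PUSH -12): [-12]
step 4 (PUSH 1): [-12, 1]
step 5 (DUP): [-12, 1, 1]
step 6 (PUSH 77): [-12, 1, 1, 77]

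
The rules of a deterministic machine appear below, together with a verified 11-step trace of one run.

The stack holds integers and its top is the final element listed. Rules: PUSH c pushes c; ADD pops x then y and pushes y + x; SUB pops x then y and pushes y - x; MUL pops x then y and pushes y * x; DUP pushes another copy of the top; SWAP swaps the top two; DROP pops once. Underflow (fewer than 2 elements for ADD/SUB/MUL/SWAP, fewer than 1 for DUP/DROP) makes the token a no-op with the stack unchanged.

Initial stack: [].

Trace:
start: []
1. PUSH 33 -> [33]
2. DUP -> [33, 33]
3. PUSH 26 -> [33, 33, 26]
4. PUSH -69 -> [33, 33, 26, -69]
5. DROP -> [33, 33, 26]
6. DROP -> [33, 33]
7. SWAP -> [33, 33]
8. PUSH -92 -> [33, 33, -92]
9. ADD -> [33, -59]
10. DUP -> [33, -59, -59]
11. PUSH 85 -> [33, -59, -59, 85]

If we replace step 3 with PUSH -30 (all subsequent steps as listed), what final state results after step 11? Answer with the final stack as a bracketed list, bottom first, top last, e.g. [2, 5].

[33, -59, -59, 85]

(re-executing from step 3 with the substitution; state before step 3: [33, 33])
3. PUSH -30 -> [33, 33, -30]
4. PUSH -69 -> [33, 33, -30, -69]
5. DROP -> [33, 33, -30]
6. DROP -> [33, 33]
7. SWAP -> [33, 33]
8. PUSH -92 -> [33, 33, -92]
9. ADD -> [33, -59]
10. DUP -> [33, -59, -59]
11. PUSH 85 -> [33, -59, -59, 85]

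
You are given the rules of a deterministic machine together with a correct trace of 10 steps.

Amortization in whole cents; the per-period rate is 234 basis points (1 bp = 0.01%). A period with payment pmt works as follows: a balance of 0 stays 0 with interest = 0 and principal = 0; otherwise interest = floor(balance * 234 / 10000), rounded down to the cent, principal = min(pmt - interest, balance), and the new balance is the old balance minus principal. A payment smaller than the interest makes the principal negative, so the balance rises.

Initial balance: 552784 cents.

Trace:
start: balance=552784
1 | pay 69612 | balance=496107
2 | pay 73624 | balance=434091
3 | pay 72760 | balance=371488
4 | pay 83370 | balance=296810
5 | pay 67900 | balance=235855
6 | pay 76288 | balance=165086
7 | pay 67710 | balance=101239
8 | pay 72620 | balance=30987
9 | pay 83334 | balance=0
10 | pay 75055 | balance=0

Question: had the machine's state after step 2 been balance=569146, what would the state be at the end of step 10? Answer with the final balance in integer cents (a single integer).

state after step 2 := balance=569146
3 | pay 72760 | balance=509704
4 | pay 83370 | balance=438261
5 | pay 67900 | balance=380616
6 | pay 76288 | balance=313234
7 | pay 67710 | balance=252853
8 | pay 72620 | balance=186149
9 | pay 83334 | balance=107170
10 | pay 75055 | balance=34622

34622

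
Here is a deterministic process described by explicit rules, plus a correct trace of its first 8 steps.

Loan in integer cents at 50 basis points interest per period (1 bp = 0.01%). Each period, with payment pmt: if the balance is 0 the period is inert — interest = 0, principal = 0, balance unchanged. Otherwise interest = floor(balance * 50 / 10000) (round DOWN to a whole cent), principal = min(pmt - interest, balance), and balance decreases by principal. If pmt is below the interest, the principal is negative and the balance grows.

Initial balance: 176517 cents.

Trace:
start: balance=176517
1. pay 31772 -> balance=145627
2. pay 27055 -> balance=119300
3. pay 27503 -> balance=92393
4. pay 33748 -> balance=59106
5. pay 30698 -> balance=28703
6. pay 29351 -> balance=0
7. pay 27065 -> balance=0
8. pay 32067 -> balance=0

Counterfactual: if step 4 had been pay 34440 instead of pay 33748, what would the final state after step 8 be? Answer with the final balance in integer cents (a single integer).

0

(re-executing from step 4 with the substitution; state before step 4: balance=92393)
4. pay 34440 -> balance=58414
5. pay 30698 -> balance=28008
6. pay 29351 -> balance=0
7. pay 27065 -> balance=0
8. pay 32067 -> balance=0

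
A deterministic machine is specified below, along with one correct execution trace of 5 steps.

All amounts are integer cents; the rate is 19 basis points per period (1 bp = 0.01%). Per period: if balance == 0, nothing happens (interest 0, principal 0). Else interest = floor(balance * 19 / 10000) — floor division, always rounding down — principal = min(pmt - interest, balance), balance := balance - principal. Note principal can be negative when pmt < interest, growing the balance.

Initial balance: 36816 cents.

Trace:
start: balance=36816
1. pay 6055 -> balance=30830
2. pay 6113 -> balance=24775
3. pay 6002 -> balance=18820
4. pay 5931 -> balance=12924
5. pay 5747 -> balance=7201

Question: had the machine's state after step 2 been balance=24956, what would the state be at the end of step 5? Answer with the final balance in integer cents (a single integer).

7383

state after step 2 := balance=24956
3. pay 6002 -> balance=19001
4. pay 5931 -> balance=13106
5. pay 5747 -> balance=7383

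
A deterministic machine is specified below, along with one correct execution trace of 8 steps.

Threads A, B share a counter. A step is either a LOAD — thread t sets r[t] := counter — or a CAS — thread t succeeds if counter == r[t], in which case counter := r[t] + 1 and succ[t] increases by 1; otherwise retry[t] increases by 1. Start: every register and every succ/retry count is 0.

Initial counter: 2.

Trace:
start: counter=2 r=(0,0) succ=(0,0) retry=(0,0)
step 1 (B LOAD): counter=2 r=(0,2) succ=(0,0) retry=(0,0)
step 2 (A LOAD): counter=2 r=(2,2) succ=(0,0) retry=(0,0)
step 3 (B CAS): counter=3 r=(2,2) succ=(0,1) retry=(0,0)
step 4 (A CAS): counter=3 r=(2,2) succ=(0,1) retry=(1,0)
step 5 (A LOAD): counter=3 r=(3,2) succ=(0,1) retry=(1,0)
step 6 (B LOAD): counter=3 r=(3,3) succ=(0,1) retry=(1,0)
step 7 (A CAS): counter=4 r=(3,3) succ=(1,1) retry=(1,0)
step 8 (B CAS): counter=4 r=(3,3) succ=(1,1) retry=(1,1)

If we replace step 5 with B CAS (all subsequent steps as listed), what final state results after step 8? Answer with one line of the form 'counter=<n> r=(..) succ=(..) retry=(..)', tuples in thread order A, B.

counter=4 r=(2,3) succ=(0,2) retry=(2,1)

(re-executing from step 5 with the substitution; state before step 5: counter=3 r=(2,2) succ=(0,1) retry=(1,0))
step 5 (B CAS): counter=3 r=(2,2) succ=(0,1) retry=(1,1)
step 6 (B LOAD): counter=3 r=(2,3) succ=(0,1) retry=(1,1)
step 7 (A CAS): counter=3 r=(2,3) succ=(0,1) retry=(2,1)
step 8 (B CAS): counter=4 r=(2,3) succ=(0,2) retry=(2,1)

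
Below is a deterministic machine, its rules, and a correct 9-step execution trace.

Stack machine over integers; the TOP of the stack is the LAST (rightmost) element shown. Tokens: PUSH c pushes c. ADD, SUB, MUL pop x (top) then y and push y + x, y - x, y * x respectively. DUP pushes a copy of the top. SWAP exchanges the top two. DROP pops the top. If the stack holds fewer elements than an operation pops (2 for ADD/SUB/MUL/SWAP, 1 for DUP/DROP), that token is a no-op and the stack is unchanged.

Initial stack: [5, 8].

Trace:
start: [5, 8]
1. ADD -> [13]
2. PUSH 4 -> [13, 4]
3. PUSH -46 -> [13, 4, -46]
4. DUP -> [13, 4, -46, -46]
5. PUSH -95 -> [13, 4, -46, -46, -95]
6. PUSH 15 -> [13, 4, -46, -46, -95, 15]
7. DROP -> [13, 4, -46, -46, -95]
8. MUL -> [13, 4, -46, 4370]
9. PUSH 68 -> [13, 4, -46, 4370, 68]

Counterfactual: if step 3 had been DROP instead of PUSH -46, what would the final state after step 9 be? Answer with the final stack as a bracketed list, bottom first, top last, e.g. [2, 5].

(re-executing from step 3 with the substitution; state before step 3: [13, 4])
3. DROP -> [13]
4. DUP -> [13, 13]
5. PUSH -95 -> [13, 13, -95]
6. PUSH 15 -> [13, 13, -95, 15]
7. DROP -> [13, 13, -95]
8. MUL -> [13, -1235]
9. PUSH 68 -> [13, -1235, 68]

[13, -1235, 68]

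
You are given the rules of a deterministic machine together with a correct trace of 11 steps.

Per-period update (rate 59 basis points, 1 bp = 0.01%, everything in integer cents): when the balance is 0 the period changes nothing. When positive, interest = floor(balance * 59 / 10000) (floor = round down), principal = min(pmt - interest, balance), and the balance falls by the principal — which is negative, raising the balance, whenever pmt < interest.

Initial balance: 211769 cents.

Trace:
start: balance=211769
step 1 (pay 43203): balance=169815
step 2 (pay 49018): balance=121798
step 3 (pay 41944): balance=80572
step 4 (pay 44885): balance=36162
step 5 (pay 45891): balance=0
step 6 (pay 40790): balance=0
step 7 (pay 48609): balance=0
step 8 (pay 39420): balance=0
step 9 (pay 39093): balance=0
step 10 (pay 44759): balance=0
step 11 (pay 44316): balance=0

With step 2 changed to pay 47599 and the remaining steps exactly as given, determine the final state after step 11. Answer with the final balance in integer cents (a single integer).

(re-executing from step 2 with the substitution; state before step 2: balance=169815)
step 2 (pay 47599): balance=123217
step 3 (pay 41944): balance=81999
step 4 (pay 44885): balance=37597
step 5 (pay 45891): balance=0
step 6 (pay 40790): balance=0
step 7 (pay 48609): balance=0
step 8 (pay 39420): balance=0
step 9 (pay 39093): balance=0
step 10 (pay 44759): balance=0
step 11 (pay 44316): balance=0

0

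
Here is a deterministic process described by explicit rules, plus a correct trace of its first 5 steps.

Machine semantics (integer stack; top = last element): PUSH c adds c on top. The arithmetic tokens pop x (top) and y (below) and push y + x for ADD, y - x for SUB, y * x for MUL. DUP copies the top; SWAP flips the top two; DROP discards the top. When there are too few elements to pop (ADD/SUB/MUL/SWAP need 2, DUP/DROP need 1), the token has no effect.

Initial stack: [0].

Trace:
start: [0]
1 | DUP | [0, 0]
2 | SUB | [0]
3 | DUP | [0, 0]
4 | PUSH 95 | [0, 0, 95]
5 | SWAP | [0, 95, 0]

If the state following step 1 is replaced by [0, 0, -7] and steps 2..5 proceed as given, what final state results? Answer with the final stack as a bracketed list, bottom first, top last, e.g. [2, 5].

[0, 7, 95, 7]

state after step 1 := [0, 0, -7]
2 | SUB | [0, 7]
3 | DUP | [0, 7, 7]
4 | PUSH 95 | [0, 7, 7, 95]
5 | SWAP | [0, 7, 95, 7]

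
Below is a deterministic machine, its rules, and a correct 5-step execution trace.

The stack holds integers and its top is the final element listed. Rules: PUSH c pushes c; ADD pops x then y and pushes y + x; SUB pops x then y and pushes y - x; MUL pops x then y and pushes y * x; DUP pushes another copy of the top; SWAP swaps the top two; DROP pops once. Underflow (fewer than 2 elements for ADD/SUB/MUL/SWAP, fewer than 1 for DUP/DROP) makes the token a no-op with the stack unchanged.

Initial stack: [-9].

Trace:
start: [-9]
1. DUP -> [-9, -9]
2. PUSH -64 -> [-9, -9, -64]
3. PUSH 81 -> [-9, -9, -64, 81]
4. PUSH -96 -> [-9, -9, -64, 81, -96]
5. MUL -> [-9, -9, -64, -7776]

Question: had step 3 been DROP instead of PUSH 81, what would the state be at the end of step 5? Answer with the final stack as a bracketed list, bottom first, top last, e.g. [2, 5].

[-9, 864]

(re-executing from step 3 with the substitution; state before step 3: [-9, -9, -64])
3. DROP -> [-9, -9]
4. PUSH -96 -> [-9, -9, -96]
5. MUL -> [-9, 864]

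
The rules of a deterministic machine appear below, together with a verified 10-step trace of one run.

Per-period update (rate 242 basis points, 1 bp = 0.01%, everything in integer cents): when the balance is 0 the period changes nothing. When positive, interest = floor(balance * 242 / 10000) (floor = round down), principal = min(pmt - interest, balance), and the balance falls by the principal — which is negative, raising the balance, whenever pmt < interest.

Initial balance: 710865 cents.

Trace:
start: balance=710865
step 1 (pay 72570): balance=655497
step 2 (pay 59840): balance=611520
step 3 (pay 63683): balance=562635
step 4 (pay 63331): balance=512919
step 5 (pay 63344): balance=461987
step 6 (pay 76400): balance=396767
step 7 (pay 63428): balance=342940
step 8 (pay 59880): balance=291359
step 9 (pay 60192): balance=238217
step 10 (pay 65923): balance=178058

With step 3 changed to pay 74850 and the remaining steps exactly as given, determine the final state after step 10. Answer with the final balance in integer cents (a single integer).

164856

(re-executing from step 3 with the substitution; state before step 3: balance=611520)
step 3 (pay 74850): balance=551468
step 4 (pay 63331): balance=501482
step 5 (pay 63344): balance=450273
step 6 (pay 76400): balance=384769
step 7 (pay 63428): balance=330652
step 8 (pay 59880): balance=278773
step 9 (pay 60192): balance=225327
step 10 (pay 65923): balance=164856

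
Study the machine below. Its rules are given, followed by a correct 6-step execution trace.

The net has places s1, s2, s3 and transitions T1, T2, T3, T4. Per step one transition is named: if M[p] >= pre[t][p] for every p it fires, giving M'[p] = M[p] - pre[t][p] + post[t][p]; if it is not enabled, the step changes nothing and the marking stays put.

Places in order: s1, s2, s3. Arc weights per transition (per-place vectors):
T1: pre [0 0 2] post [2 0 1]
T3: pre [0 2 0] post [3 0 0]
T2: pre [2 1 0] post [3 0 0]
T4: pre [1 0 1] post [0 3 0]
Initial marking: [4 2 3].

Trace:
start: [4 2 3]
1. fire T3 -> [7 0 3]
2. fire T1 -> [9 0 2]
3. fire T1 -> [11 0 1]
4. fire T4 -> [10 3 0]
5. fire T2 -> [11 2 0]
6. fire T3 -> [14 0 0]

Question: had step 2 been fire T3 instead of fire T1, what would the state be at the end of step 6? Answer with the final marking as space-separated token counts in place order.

12 0 1

(re-executing from step 2 with the substitution; state before step 2: [7 0 3])
2. fire T3 -> [7 0 3]
3. fire T1 -> [9 0 2]
4. fire T4 -> [8 3 1]
5. fire T2 -> [9 2 1]
6. fire T3 -> [12 0 1]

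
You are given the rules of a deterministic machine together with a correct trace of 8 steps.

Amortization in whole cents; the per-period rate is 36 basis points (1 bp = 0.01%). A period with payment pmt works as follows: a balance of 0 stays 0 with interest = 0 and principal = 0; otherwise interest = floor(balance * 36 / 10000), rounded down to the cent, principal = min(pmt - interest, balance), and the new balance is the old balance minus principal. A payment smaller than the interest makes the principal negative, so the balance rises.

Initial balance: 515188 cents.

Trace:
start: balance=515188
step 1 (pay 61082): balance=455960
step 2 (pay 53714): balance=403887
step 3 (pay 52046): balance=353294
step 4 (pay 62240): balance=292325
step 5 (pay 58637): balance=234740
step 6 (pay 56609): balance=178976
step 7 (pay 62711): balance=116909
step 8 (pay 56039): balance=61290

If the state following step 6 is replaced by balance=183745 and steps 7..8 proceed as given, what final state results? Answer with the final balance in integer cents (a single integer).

state after step 6 := balance=183745
step 7 (pay 62711): balance=121695
step 8 (pay 56039): balance=66094

66094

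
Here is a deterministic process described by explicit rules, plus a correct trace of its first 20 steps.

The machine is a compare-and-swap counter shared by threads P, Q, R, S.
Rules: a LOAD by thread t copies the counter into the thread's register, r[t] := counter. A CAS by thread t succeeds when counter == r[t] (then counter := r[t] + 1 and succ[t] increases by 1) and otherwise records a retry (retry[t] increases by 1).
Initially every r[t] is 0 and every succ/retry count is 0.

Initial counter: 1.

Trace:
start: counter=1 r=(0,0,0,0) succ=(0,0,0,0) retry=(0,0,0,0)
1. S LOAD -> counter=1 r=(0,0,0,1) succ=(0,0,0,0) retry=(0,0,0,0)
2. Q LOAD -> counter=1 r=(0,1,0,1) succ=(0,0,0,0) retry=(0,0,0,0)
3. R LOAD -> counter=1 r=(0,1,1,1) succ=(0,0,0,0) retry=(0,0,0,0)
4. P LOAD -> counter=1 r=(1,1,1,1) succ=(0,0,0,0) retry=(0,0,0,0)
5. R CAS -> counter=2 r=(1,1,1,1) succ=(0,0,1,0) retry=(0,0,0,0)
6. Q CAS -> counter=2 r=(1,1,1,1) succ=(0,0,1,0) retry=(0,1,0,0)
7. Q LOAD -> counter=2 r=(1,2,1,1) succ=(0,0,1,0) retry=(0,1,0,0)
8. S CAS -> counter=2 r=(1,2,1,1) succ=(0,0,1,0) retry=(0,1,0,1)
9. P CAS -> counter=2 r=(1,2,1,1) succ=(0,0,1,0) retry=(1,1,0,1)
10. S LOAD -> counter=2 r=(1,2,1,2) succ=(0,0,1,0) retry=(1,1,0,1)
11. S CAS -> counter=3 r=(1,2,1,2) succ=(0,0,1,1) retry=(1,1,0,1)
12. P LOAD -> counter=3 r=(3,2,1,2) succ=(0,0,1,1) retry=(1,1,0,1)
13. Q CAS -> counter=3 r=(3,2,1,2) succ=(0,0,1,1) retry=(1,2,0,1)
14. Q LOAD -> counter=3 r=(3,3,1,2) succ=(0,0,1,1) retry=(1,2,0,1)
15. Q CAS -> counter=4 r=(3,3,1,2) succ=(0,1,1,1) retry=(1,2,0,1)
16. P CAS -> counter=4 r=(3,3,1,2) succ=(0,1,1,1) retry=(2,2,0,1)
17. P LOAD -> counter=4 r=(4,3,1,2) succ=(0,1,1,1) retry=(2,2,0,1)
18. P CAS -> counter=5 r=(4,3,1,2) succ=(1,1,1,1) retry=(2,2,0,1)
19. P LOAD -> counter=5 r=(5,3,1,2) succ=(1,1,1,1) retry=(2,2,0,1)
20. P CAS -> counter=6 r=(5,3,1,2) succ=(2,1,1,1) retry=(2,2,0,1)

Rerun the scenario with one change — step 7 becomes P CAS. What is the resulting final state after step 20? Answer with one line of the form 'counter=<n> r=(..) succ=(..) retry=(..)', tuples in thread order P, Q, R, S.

counter=6 r=(5,3,1,2) succ=(2,1,1,1) retry=(3,2,0,1)

(re-executing from step 7 with the substitution; state before step 7: counter=2 r=(1,1,1,1) succ=(0,0,1,0) retry=(0,1,0,0))
7. P CAS -> counter=2 r=(1,1,1,1) succ=(0,0,1,0) retry=(1,1,0,0)
8. S CAS -> counter=2 r=(1,1,1,1) succ=(0,0,1,0) retry=(1,1,0,1)
9. P CAS -> counter=2 r=(1,1,1,1) succ=(0,0,1,0) retry=(2,1,0,1)
10. S LOAD -> counter=2 r=(1,1,1,2) succ=(0,0,1,0) retry=(2,1,0,1)
11. S CAS -> counter=3 r=(1,1,1,2) succ=(0,0,1,1) retry=(2,1,0,1)
12. P LOAD -> counter=3 r=(3,1,1,2) succ=(0,0,1,1) retry=(2,1,0,1)
13. Q CAS -> counter=3 r=(3,1,1,2) succ=(0,0,1,1) retry=(2,2,0,1)
14. Q LOAD -> counter=3 r=(3,3,1,2) succ=(0,0,1,1) retry=(2,2,0,1)
15. Q CAS -> counter=4 r=(3,3,1,2) succ=(0,1,1,1) retry=(2,2,0,1)
16. P CAS -> counter=4 r=(3,3,1,2) succ=(0,1,1,1) retry=(3,2,0,1)
17. P LOAD -> counter=4 r=(4,3,1,2) succ=(0,1,1,1) retry=(3,2,0,1)
18. P CAS -> counter=5 r=(4,3,1,2) succ=(1,1,1,1) retry=(3,2,0,1)
19. P LOAD -> counter=5 r=(5,3,1,2) succ=(1,1,1,1) retry=(3,2,0,1)
20. P CAS -> counter=6 r=(5,3,1,2) succ=(2,1,1,1) retry=(3,2,0,1)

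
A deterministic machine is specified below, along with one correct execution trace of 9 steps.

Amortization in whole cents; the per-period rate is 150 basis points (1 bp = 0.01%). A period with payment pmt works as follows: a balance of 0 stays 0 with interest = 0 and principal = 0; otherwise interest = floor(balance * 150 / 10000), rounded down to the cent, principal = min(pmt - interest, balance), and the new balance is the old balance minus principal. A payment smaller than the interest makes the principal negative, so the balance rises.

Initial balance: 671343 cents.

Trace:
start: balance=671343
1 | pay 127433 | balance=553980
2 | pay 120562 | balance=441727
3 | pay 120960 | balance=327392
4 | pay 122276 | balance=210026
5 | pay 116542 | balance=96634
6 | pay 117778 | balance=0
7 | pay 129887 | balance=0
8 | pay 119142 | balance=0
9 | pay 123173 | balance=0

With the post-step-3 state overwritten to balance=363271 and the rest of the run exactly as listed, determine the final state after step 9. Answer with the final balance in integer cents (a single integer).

0

state after step 3 := balance=363271
4 | pay 122276 | balance=246444
5 | pay 116542 | balance=133598
6 | pay 117778 | balance=17823
7 | pay 129887 | balance=0
8 | pay 119142 | balance=0
9 | pay 123173 | balance=0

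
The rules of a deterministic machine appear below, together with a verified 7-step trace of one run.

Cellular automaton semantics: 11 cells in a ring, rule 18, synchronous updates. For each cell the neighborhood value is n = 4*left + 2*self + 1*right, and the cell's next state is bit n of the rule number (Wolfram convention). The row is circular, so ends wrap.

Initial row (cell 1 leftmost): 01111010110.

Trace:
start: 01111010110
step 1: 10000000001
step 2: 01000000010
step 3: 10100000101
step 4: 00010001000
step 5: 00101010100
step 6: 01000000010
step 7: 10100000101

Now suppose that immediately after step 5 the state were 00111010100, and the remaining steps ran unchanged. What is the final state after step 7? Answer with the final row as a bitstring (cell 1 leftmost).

10100000101

state after step 5 := 00111010100
step 6: 01000000010
step 7: 10100000101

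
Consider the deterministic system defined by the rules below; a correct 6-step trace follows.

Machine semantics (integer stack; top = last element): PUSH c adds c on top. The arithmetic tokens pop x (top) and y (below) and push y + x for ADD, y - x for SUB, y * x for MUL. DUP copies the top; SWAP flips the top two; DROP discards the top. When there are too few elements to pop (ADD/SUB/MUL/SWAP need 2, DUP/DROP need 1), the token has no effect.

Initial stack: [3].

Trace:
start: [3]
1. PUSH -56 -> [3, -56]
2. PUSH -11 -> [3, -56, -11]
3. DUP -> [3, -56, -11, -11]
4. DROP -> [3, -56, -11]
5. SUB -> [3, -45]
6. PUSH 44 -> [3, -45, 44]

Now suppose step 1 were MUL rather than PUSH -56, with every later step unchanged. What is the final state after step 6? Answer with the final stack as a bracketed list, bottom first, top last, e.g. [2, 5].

(re-executing from step 1 with the substitution; state before step 1: [3])
1. MUL -> [3]
2. PUSH -11 -> [3, -11]
3. DUP -> [3, -11, -11]
4. DROP -> [3, -11]
5. SUB -> [14]
6. PUSH 44 -> [14, 44]

[14, 44]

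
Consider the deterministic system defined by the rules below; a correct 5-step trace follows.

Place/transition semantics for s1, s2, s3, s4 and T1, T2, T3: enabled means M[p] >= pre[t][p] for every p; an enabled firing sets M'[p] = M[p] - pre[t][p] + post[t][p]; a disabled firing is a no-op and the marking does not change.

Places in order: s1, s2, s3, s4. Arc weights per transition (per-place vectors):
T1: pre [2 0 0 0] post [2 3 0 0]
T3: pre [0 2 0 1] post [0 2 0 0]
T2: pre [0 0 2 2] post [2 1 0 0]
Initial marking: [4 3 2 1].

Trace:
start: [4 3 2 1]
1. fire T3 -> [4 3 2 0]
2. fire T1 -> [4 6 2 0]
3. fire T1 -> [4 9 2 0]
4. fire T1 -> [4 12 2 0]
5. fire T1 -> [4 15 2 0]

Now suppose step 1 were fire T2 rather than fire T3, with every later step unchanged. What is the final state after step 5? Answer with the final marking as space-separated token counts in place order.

(re-executing from step 1 with the substitution; state before step 1: [4 3 2 1])
1. fire T2 -> [4 3 2 1]
2. fire T1 -> [4 6 2 1]
3. fire T1 -> [4 9 2 1]
4. fire T1 -> [4 12 2 1]
5. fire T1 -> [4 15 2 1]

4 15 2 1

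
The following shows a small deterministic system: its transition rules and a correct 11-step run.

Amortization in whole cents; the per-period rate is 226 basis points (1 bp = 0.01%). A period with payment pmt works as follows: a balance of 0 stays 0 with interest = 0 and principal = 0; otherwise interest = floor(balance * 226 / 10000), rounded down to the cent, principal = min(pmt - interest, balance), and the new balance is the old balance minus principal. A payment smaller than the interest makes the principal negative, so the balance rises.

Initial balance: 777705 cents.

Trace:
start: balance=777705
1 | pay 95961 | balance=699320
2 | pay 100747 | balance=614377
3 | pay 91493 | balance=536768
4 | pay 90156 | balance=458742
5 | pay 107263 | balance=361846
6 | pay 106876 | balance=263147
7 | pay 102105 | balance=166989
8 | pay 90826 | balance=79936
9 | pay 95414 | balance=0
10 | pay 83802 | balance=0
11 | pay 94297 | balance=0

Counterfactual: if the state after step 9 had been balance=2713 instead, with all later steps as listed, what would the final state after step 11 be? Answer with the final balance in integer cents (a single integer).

state after step 9 := balance=2713
10 | pay 83802 | balance=0
11 | pay 94297 | balance=0

0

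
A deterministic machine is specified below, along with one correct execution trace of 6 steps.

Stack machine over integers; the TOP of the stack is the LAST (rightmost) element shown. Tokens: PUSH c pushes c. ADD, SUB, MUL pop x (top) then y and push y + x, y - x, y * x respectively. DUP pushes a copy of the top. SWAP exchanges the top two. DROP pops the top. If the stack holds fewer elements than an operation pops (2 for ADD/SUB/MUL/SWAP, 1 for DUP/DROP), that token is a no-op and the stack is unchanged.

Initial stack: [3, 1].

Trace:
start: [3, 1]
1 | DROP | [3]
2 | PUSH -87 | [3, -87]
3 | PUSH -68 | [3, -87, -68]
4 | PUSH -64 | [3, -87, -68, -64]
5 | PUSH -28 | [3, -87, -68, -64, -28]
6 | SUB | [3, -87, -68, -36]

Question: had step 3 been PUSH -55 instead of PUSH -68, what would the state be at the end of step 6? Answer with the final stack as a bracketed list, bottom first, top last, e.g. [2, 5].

(re-executing from step 3 with the substitution; state before step 3: [3, -87])
3 | PUSH -55 | [3, -87, -55]
4 | PUSH -64 | [3, -87, -55, -64]
5 | PUSH -28 | [3, -87, -55, -64, -28]
6 | SUB | [3, -87, -55, -36]

[3, -87, -55, -36]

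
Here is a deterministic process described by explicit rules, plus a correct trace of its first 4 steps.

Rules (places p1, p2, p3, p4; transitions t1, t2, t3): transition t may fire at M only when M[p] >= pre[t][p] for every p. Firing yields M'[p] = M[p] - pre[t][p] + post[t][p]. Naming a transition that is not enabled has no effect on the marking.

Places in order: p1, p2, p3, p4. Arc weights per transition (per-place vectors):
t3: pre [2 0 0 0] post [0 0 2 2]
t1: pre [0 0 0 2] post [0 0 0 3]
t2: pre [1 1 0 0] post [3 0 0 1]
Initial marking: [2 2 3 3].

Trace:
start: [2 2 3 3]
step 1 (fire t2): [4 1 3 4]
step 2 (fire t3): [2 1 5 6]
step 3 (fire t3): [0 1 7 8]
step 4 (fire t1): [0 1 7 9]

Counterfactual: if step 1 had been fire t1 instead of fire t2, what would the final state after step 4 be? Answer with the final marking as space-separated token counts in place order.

0 2 5 7

(re-executing from step 1 with the substitution; state before step 1: [2 2 3 3])
step 1 (fire t1): [2 2 3 4]
step 2 (fire t3): [0 2 5 6]
step 3 (fire t3): [0 2 5 6]
step 4 (fire t1): [0 2 5 7]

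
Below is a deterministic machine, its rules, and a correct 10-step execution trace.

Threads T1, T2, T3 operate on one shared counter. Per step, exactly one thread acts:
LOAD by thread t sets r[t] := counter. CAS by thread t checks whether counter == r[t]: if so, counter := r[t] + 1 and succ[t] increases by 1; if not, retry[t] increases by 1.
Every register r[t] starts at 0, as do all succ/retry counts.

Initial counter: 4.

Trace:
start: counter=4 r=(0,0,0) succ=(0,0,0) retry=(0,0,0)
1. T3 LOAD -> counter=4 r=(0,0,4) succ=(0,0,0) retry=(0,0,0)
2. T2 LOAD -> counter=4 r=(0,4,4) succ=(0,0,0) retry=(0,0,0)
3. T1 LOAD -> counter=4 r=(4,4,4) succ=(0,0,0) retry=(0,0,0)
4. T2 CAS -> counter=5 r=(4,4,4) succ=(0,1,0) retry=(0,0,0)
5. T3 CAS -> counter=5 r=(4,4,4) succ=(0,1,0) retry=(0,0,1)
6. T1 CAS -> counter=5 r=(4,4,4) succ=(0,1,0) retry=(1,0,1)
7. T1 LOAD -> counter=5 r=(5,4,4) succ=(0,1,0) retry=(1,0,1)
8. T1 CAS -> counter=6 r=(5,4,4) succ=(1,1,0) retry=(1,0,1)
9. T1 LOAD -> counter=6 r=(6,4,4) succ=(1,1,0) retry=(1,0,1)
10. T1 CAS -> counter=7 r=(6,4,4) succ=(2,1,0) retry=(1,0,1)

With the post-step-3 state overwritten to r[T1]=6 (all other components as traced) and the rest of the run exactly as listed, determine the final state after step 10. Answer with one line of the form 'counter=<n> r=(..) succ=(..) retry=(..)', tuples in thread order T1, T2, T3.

counter=7 r=(6,4,4) succ=(2,1,0) retry=(1,0,1)

state after step 3 := counter=4 r=(6,4,4) succ=(0,0,0) retry=(0,0,0)
4. T2 CAS -> counter=5 r=(6,4,4) succ=(0,1,0) retry=(0,0,0)
5. T3 CAS -> counter=5 r=(6,4,4) succ=(0,1,0) retry=(0,0,1)
6. T1 CAS -> counter=5 r=(6,4,4) succ=(0,1,0) retry=(1,0,1)
7. T1 LOAD -> counter=5 r=(5,4,4) succ=(0,1,0) retry=(1,0,1)
8. T1 CAS -> counter=6 r=(5,4,4) succ=(1,1,0) retry=(1,0,1)
9. T1 LOAD -> counter=6 r=(6,4,4) succ=(1,1,0) retry=(1,0,1)
10. T1 CAS -> counter=7 r=(6,4,4) succ=(2,1,0) retry=(1,0,1)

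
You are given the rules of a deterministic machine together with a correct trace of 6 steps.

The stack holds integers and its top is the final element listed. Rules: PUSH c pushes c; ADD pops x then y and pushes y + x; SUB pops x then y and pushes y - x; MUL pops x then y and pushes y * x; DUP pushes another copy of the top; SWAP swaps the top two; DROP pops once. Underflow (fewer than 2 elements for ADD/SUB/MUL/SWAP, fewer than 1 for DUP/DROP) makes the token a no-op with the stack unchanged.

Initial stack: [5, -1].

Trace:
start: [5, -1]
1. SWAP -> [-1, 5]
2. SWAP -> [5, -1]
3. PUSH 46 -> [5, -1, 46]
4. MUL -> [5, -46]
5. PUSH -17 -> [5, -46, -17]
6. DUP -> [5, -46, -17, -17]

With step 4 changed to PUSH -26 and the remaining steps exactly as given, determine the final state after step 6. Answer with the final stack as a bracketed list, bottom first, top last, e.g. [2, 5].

[5, -1, 46, -26, -17, -17]

(re-executing from step 4 with the substitution; state before step 4: [5, -1, 46])
4. PUSH -26 -> [5, -1, 46, -26]
5. PUSH -17 -> [5, -1, 46, -26, -17]
6. DUP -> [5, -1, 46, -26, -17, -17]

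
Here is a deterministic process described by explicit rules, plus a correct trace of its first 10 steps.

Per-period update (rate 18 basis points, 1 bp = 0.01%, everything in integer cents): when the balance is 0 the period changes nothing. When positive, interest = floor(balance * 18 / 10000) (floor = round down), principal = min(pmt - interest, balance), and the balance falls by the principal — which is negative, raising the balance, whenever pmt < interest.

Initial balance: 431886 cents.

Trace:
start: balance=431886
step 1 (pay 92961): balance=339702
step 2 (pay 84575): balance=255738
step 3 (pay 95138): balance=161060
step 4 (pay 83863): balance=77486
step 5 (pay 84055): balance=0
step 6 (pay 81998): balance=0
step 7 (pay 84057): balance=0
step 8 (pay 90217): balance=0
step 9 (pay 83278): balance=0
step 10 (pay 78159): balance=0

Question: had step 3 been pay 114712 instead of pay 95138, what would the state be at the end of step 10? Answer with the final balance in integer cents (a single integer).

(re-executing from step 3 with the substitution; state before step 3: balance=255738)
step 3 (pay 114712): balance=141486
step 4 (pay 83863): balance=57877
step 5 (pay 84055): balance=0
step 6 (pay 81998): balance=0
step 7 (pay 84057): balance=0
step 8 (pay 90217): balance=0
step 9 (pay 83278): balance=0
step 10 (pay 78159): balance=0

0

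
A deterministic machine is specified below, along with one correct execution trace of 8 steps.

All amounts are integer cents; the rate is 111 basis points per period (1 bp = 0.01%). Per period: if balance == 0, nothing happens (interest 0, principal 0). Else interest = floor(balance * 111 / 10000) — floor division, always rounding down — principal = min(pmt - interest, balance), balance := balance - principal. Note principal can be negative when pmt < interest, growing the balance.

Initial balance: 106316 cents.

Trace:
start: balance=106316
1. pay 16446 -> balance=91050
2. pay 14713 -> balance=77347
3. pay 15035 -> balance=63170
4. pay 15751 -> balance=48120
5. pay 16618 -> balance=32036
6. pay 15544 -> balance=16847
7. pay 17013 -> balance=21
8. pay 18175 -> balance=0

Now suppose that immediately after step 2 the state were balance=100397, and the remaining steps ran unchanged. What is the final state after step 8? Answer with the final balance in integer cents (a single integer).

6473

state after step 2 := balance=100397
3. pay 15035 -> balance=86476
4. pay 15751 -> balance=71684
5. pay 16618 -> balance=55861
6. pay 15544 -> balance=40937
7. pay 17013 -> balance=24378
8. pay 18175 -> balance=6473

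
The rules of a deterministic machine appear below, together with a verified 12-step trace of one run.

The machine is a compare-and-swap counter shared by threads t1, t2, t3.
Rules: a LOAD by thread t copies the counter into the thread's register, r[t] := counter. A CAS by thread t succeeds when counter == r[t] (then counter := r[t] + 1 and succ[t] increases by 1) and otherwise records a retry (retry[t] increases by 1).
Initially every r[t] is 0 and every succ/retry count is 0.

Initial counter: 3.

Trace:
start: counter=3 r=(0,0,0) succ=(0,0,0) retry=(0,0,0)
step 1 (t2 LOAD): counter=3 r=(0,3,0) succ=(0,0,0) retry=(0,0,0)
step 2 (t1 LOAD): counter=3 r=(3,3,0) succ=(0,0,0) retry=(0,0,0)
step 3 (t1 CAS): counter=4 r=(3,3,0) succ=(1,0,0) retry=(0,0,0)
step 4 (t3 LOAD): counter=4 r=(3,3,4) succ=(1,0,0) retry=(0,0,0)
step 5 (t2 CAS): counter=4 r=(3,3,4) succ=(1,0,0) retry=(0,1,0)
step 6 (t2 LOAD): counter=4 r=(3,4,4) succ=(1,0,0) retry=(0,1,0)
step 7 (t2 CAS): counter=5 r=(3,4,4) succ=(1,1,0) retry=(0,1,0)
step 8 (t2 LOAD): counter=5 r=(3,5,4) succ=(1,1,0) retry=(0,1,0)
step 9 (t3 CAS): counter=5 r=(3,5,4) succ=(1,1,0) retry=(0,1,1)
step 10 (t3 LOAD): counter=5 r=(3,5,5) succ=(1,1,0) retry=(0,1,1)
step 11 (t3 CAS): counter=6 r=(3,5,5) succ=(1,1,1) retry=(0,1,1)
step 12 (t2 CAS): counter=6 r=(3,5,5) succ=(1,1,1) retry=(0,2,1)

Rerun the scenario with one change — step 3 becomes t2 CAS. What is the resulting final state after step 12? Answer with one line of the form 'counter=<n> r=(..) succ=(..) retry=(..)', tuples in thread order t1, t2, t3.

(re-executing from step 3 with the substitution; state before step 3: counter=3 r=(3,3,0) succ=(0,0,0) retry=(0,0,0))
step 3 (t2 CAS): counter=4 r=(3,3,0) succ=(0,1,0) retry=(0,0,0)
step 4 (t3 LOAD): counter=4 r=(3,3,4) succ=(0,1,0) retry=(0,0,0)
step 5 (t2 CAS): counter=4 r=(3,3,4) succ=(0,1,0) retry=(0,1,0)
step 6 (t2 LOAD): counter=4 r=(3,4,4) succ=(0,1,0) retry=(0,1,0)
step 7 (t2 CAS): counter=5 r=(3,4,4) succ=(0,2,0) retry=(0,1,0)
step 8 (t2 LOAD): counter=5 r=(3,5,4) succ=(0,2,0) retry=(0,1,0)
step 9 (t3 CAS): counter=5 r=(3,5,4) succ=(0,2,0) retry=(0,1,1)
step 10 (t3 LOAD): counter=5 r=(3,5,5) succ=(0,2,0) retry=(0,1,1)
step 11 (t3 CAS): counter=6 r=(3,5,5) succ=(0,2,1) retry=(0,1,1)
step 12 (t2 CAS): counter=6 r=(3,5,5) succ=(0,2,1) retry=(0,2,1)

counter=6 r=(3,5,5) succ=(0,2,1) retry=(0,2,1)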